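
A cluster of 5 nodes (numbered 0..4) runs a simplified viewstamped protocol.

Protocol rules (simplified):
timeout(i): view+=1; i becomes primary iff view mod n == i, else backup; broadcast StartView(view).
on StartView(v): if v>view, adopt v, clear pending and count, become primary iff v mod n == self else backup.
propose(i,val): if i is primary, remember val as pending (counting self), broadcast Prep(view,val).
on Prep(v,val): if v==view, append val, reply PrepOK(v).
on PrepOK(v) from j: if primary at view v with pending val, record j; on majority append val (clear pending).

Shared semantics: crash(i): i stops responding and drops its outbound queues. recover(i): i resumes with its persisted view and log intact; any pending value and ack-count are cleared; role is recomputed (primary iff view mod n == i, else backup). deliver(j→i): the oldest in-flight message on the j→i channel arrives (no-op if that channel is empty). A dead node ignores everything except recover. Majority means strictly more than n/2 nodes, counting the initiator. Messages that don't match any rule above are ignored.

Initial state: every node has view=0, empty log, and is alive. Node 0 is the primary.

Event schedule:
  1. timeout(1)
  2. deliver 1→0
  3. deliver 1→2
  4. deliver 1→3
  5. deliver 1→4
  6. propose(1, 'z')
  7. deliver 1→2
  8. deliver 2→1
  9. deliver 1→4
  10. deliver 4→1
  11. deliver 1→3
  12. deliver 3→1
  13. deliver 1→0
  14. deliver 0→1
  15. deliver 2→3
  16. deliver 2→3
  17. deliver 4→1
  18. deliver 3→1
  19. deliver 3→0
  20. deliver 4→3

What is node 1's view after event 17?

1. timeout(1):  <1:prim v1 ->
2. deliver 1→0:  <0:back v1 ->
3. deliver 1→2:  <2:back v1 ->
4. deliver 1→3:  <3:back v1 ->
5. deliver 1→4:  <4:back v1 ->
6. propose(1,'z'):  nop
7. deliver 1→2:  <2:back v1 z>
8. deliver 2→1:  nop
9. deliver 1→4:  <4:back v1 z>
10. deliver 4→1:  <1:prim v1 z>
11. deliver 1→3:  <3:back v1 z>
12. deliver 3→1:  nop
13. deliver 1→0:  <0:back v1 z>
14. deliver 0→1:  nop
15. deliver 2→3:  nop
16. deliver 2→3:  nop
17. deliver 4→1:  nop

1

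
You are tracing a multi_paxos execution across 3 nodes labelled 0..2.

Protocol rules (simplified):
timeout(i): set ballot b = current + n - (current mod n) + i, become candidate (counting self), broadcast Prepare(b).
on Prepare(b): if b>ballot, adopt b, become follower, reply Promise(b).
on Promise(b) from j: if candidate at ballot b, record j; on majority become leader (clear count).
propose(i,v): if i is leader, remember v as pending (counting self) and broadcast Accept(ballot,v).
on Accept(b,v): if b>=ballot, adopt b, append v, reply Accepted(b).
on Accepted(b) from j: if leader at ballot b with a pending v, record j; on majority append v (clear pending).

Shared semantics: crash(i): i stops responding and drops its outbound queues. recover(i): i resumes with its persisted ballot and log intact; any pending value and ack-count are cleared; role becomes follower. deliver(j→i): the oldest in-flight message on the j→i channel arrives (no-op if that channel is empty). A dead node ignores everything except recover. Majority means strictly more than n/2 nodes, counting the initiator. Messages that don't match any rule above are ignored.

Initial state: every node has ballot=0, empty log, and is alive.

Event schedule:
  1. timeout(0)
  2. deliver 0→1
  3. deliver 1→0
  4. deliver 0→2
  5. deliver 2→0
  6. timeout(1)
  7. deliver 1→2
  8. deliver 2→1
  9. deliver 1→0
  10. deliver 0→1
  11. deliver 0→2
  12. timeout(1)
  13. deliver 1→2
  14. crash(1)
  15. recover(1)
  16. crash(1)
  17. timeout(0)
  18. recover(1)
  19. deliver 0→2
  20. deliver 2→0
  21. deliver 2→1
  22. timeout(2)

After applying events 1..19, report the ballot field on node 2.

10

[1] timeout(0) → N0(cand b3 [-])
[2] deliver 0→1 → N1(foll b3 [-])
[3] deliver 1→0 → N0(lead b3 [-])
[4] deliver 0→2 → N2(foll b3 [-])
[5] deliver 2→0 → ∅
[6] timeout(1) → N1(cand b7 [-])
[7] deliver 1→2 → N2(foll b7 [-])
[8] deliver 2→1 → N1(lead b7 [-])
[9] deliver 1→0 → N0(foll b7 [-])
[10] deliver 0→1 → ∅
[11] deliver 0→2 → ∅
[12] timeout(1) → N1(cand b10 [-])
[13] deliver 1→2 → N2(foll b10 [-])
[14] crash(1) → N1(✗cand b10 [-])
[15] recover(1) → N1(foll b10 [-])
[16] crash(1) → N1(✗foll b10 [-])
[17] timeout(0) → N0(cand b9 [-])
[18] recover(1) → N1(foll b10 [-])
[19] deliver 0→2 → ∅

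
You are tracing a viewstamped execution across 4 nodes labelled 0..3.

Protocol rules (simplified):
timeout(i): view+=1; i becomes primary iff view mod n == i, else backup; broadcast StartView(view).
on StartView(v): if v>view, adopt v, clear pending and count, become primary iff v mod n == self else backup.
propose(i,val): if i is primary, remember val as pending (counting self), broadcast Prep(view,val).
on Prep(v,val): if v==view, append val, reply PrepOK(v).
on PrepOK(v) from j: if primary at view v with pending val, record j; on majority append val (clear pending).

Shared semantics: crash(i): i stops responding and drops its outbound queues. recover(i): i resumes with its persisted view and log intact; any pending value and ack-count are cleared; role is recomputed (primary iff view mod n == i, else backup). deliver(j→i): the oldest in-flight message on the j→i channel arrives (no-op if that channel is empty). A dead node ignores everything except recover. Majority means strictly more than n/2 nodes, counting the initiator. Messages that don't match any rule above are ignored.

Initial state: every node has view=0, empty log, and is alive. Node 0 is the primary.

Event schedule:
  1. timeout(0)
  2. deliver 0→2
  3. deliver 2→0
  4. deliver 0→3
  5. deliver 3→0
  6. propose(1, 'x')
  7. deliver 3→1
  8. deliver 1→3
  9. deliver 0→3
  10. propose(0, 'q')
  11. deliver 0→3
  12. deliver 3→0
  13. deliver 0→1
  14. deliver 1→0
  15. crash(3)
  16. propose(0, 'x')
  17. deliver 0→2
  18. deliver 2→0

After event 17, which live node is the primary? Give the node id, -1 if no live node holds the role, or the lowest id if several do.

1

e1 timeout(0): 0[back,v=1,-]
e2 deliver 0→2: 2[back,v=1,-]
e3 deliver 2→0: ·
e4 deliver 0→3: 3[back,v=1,-]
e5 deliver 3→0: ·
e6 propose(1,'x'): ·
e7 deliver 3→1: ·
e8 deliver 1→3: ·
e9 deliver 0→3: ·
e10 propose(0,'q'): ·
e11 deliver 0→3: ·
e12 deliver 3→0: ·
e13 deliver 0→1: 1[prim,v=1,-]
e14 deliver 1→0: ·
e15 crash(3): 3[✗back,v=1,-]
e16 propose(0,'x'): ·
e17 deliver 0→2: ·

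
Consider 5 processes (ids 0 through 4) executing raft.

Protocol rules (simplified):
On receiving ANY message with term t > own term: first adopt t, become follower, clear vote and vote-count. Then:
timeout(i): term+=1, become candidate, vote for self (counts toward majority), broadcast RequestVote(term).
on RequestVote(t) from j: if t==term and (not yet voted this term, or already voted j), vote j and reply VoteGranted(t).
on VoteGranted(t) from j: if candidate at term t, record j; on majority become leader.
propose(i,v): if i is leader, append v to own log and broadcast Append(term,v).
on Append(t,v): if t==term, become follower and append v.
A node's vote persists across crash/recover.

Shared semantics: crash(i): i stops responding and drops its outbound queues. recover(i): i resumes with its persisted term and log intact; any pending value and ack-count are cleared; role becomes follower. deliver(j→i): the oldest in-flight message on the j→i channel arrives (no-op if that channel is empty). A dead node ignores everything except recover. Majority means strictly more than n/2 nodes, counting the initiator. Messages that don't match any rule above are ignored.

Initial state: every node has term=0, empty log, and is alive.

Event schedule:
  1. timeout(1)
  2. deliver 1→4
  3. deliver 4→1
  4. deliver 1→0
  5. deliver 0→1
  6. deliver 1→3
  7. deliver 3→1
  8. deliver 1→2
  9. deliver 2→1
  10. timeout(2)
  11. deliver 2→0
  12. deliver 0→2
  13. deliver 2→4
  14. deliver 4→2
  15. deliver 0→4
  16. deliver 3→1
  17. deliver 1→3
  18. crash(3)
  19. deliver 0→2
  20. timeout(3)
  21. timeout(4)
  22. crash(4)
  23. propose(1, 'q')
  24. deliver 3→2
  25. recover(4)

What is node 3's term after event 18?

1

step 1 timeout(1): 1={cand,t=1,log=-}
step 2 deliver 1→4: 4={foll,t=1,log=-}
step 3 deliver 4→1: —
step 4 deliver 1→0: 0={foll,t=1,log=-}
step 5 deliver 0→1: 1={lead,t=1,log=-}
step 6 deliver 1→3: 3={foll,t=1,log=-}
step 7 deliver 3→1: —
step 8 deliver 1→2: 2={foll,t=1,log=-}
step 9 deliver 2→1: —
step 10 timeout(2): 2={cand,t=2,log=-}
step 11 deliver 2→0: 0={foll,t=2,log=-}
step 12 deliver 0→2: —
step 13 deliver 2→4: 4={foll,t=2,log=-}
step 14 deliver 4→2: 2={lead,t=2,log=-}
step 15 deliver 0→4: —
step 16 deliver 3→1: —
step 17 deliver 1→3: —
step 18 crash(3): 3={✗foll,t=1,log=-}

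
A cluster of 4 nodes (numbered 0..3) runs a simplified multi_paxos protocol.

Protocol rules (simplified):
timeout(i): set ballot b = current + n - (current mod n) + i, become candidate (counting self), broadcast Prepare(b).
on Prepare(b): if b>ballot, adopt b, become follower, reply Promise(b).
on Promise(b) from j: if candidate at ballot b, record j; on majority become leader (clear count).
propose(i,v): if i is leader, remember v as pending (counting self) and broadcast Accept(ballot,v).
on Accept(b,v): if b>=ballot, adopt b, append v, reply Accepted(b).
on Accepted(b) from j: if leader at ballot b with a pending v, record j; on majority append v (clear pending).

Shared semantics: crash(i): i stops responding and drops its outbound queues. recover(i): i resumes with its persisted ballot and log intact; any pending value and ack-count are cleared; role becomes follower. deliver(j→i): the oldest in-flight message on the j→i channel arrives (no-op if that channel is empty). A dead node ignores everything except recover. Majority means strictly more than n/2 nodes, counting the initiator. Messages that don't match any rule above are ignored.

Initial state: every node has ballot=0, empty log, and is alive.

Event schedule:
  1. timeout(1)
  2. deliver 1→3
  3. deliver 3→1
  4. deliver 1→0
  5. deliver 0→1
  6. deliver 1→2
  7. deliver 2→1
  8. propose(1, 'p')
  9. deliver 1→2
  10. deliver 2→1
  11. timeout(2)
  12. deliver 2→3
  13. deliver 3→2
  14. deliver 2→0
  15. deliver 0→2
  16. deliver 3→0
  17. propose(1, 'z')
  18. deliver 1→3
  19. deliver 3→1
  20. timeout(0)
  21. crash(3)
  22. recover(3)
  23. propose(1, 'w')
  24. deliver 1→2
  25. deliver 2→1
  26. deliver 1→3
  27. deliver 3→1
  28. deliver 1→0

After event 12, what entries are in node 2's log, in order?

p

step 1 timeout(1): 1={cand,b=5,log=-}
step 2 deliver 1→3: 3={foll,b=5,log=-}
step 3 deliver 3→1: —
step 4 deliver 1→0: 0={foll,b=5,log=-}
step 5 deliver 0→1: 1={lead,b=5,log=-}
step 6 deliver 1→2: 2={foll,b=5,log=-}
step 7 deliver 2→1: —
step 8 propose(1,'p'): —
step 9 deliver 1→2: 2={foll,b=5,log=p}
step 10 deliver 2→1: —
step 11 timeout(2): 2={cand,b=10,log=p}
step 12 deliver 2→3: 3={foll,b=10,log=-}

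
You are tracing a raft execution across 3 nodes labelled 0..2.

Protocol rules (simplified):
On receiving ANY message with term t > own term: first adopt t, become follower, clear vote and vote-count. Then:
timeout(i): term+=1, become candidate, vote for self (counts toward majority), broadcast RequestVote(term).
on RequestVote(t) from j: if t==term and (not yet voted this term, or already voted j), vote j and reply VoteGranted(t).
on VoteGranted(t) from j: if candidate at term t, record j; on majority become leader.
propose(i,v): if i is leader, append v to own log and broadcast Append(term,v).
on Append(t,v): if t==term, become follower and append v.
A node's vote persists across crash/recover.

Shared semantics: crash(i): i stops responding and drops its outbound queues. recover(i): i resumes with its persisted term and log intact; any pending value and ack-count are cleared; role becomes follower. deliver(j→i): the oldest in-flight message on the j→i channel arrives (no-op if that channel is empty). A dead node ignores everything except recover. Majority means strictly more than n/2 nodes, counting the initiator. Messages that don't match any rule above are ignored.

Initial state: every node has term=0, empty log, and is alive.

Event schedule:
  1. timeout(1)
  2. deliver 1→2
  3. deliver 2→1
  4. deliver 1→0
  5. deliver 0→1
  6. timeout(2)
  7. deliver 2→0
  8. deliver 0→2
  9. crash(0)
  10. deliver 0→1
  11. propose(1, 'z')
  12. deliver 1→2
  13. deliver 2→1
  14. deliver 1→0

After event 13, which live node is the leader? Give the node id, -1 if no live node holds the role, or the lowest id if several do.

2

e1 timeout(1): 1[cand,t=1,-]
e2 deliver 1→2: 2[foll,t=1,-]
e3 deliver 2→1: 1[lead,t=1,-]
e4 deliver 1→0: 0[foll,t=1,-]
e5 deliver 0→1: ·
e6 timeout(2): 2[cand,t=2,-]
e7 deliver 2→0: 0[foll,t=2,-]
e8 deliver 0→2: 2[lead,t=2,-]
e9 crash(0): 0[✗foll,t=2,-]
e10 deliver 0→1: ·
e11 propose(1,'z'): 1[lead,t=1,z]
e12 deliver 1→2: ·
e13 deliver 2→1: 1[foll,t=2,z]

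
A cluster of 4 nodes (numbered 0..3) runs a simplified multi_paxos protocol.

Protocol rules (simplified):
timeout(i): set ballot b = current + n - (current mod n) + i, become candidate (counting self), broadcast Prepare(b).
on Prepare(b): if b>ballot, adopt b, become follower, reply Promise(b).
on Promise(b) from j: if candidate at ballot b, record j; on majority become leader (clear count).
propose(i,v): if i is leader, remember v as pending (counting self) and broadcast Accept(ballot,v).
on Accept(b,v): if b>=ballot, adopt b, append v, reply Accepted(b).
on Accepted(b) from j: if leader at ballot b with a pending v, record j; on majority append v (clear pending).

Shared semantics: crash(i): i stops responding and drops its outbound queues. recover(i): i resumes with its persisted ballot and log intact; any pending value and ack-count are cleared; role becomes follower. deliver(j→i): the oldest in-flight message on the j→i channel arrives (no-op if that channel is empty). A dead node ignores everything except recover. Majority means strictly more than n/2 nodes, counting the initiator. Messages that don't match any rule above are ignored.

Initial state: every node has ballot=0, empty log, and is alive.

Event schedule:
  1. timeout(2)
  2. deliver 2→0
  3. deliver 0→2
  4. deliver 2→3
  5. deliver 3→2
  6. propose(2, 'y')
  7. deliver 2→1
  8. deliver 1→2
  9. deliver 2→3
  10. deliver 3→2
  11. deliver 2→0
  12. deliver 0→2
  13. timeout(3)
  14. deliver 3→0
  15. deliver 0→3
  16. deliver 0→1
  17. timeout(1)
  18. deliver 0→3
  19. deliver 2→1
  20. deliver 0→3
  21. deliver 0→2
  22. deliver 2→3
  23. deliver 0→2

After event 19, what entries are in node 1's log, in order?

after 1 — timeout(2): n2:cand/b6/[-]
after 2 — deliver 2→0: n0:foll/b6/[-]
after 3 — deliver 0→2: ·
after 4 — deliver 2→3: n3:foll/b6/[-]
after 5 — deliver 3→2: n2:lead/b6/[-]
after 6 — propose(2,'y'): ·
after 7 — deliver 2→1: n1:foll/b6/[-]
after 8 — deliver 1→2: ·
after 9 — deliver 2→3: n3:foll/b6/[y]
after 10 — deliver 3→2: ·
after 11 — deliver 2→0: n0:foll/b6/[y]
after 12 — deliver 0→2: n2:lead/b6/[y]
after 13 — timeout(3): n3:cand/b11/[y]
after 14 — deliver 3→0: n0:foll/b11/[y]
after 15 — deliver 0→3: ·
after 16 — deliver 0→1: ·
after 17 — timeout(1): n1:cand/b9/[-]
after 18 — deliver 0→3: ·
after 19 — deliver 2→1: ·

empty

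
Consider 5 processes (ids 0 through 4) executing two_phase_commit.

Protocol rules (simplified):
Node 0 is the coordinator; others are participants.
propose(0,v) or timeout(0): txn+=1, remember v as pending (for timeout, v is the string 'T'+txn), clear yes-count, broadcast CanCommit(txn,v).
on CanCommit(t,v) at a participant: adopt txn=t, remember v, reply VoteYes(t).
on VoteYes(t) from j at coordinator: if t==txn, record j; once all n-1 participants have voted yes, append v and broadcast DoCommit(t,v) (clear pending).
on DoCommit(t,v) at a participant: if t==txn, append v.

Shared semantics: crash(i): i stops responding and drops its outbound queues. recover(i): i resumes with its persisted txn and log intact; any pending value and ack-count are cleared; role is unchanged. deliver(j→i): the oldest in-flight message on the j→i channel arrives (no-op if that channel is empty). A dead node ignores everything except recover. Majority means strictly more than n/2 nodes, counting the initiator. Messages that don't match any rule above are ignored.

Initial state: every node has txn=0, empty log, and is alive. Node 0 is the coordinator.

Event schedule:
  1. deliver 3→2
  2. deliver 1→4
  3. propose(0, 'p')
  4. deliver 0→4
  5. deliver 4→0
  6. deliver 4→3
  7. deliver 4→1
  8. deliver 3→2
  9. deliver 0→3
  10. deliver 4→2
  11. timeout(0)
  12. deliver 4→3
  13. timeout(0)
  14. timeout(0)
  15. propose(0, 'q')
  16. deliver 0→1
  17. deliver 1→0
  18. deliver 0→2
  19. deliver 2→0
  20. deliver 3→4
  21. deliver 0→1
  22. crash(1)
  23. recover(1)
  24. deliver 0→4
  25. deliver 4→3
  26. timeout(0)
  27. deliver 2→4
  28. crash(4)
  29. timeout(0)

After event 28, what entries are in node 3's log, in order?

empty

step 1 deliver 3→2: —
step 2 deliver 1→4: —
step 3 propose(0,'p'): 0={coor,t=1,log=-}
step 4 deliver 0→4: 4={part,t=1,log=-}
step 5 deliver 4→0: —
step 6 deliver 4→3: —
step 7 deliver 4→1: —
step 8 deliver 3→2: —
step 9 deliver 0→3: 3={part,t=1,log=-}
step 10 deliver 4→2: —
step 11 timeout(0): 0={coor,t=2,log=-}
step 12 deliver 4→3: —
step 13 timeout(0): 0={coor,t=3,log=-}
step 14 timeout(0): 0={coor,t=4,log=-}
step 15 propose(0,'q'): 0={coor,t=5,log=-}
step 16 deliver 0→1: 1={part,t=1,log=-}
step 17 deliver 1→0: —
step 18 deliver 0→2: 2={part,t=1,log=-}
step 19 deliver 2→0: —
step 20 deliver 3→4: —
step 21 deliver 0→1: 1={part,t=2,log=-}
step 22 crash(1): 1={✗part,t=2,log=-}
step 23 recover(1): 1={part,t=2,log=-}
step 24 deliver 0→4: 4={part,t=2,log=-}
step 25 deliver 4→3: —
step 26 timeout(0): 0={coor,t=6,log=-}
step 27 deliver 2→4: —
step 28 crash(4): 4={✗part,t=2,log=-}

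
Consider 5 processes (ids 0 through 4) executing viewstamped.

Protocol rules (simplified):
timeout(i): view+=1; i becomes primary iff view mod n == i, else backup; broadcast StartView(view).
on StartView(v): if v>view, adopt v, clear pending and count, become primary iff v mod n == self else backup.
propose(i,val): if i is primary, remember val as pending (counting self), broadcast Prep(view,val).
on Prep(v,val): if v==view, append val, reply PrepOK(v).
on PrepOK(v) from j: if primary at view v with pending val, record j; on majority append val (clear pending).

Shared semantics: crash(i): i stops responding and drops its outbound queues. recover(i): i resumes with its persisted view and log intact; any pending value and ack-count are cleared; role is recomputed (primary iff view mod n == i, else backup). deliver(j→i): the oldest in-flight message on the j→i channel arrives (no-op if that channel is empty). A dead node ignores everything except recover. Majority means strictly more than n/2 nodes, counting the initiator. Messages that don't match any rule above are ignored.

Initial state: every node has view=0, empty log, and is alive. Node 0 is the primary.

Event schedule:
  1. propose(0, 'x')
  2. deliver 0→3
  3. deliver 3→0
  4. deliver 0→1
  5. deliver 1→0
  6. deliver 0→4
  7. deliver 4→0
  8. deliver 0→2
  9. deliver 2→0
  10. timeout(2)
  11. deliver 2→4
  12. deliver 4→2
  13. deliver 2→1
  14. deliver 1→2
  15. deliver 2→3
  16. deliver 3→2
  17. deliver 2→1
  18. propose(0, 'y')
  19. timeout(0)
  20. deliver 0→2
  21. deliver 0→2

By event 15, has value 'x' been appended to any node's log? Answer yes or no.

yes

e1 propose(0,'x'): ·
e2 deliver 0→3: 3[back,v=0,x]
e3 deliver 3→0: ·
e4 deliver 0→1: 1[back,v=0,x]
e5 deliver 1→0: 0[prim,v=0,x]
e6 deliver 0→4: 4[back,v=0,x]
e7 deliver 4→0: ·
e8 deliver 0→2: 2[back,v=0,x]
e9 deliver 2→0: ·
e10 timeout(2): 2[back,v=1,x]
e11 deliver 2→4: 4[back,v=1,x]
e12 deliver 4→2: ·
e13 deliver 2→1: 1[prim,v=1,x]
e14 deliver 1→2: ·
e15 deliver 2→3: 3[back,v=1,x]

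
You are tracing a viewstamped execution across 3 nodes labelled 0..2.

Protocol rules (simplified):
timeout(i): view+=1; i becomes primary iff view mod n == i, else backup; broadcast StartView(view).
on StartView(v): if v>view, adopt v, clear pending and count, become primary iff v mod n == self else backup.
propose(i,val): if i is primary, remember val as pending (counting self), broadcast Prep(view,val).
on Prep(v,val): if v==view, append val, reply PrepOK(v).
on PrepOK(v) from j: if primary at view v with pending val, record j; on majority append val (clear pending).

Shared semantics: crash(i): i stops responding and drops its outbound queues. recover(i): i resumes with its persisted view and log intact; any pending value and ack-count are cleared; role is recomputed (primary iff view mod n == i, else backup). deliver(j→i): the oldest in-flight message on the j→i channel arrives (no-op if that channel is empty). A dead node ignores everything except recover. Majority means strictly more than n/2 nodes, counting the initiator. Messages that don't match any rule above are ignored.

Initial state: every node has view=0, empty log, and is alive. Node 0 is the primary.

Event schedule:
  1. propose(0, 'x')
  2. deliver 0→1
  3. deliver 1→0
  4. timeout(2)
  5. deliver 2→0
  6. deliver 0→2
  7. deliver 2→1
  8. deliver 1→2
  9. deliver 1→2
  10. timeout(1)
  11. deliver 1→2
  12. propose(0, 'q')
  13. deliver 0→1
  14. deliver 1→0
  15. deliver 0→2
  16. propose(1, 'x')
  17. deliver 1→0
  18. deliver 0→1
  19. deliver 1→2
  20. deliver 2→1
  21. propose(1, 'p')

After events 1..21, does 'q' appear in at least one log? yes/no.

no

1. propose(0,'x'):  nop
2. deliver 0→1:  <1:back v0 x>
3. deliver 1→0:  <0:prim v0 x>
4. timeout(2):  <2:back v1 ->
5. deliver 2→0:  <0:back v1 x>
6. deliver 0→2:  nop
7. deliver 2→1:  <1:prim v1 x>
8. deliver 1→2:  nop
9. deliver 1→2:  nop
10. timeout(1):  <1:back v2 x>
11. deliver 1→2:  <2:prim v2 ->
12. propose(0,'q'):  nop
13. deliver 0→1:  nop
14. deliver 1→0:  <0:back v2 x>
15. deliver 0→2:  nop
16. propose(1,'x'):  nop
17. deliver 1→0:  nop
18. deliver 0→1:  nop
19. deliver 1→2:  nop
20. deliver 2→1:  nop
21. propose(1,'p'):  nop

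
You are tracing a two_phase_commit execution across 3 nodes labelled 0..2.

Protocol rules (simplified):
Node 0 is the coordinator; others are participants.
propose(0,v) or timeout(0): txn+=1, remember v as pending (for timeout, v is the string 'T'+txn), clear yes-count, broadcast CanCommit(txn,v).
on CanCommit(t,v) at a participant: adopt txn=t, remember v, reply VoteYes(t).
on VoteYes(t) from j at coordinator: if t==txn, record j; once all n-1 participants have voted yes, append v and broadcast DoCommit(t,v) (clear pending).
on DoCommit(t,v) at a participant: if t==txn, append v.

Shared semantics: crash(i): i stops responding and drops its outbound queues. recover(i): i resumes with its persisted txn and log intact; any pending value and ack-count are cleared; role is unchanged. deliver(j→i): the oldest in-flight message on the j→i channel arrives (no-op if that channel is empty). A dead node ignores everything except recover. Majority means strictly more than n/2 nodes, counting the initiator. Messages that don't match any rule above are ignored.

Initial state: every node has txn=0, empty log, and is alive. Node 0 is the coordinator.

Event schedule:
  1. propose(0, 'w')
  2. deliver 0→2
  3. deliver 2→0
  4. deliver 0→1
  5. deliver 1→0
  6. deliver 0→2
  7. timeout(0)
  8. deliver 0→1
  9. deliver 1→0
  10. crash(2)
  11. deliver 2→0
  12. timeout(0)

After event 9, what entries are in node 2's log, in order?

1. propose(0,'w'):  <0:coor t1 ->
2. deliver 0→2:  <2:part t1 ->
3. deliver 2→0:  nop
4. deliver 0→1:  <1:part t1 ->
5. deliver 1→0:  <0:coor t1 w>
6. deliver 0→2:  <2:part t1 w>
7. timeout(0):  <0:coor t2 w>
8. deliver 0→1:  <1:part t1 w>
9. deliver 1→0:  nop

w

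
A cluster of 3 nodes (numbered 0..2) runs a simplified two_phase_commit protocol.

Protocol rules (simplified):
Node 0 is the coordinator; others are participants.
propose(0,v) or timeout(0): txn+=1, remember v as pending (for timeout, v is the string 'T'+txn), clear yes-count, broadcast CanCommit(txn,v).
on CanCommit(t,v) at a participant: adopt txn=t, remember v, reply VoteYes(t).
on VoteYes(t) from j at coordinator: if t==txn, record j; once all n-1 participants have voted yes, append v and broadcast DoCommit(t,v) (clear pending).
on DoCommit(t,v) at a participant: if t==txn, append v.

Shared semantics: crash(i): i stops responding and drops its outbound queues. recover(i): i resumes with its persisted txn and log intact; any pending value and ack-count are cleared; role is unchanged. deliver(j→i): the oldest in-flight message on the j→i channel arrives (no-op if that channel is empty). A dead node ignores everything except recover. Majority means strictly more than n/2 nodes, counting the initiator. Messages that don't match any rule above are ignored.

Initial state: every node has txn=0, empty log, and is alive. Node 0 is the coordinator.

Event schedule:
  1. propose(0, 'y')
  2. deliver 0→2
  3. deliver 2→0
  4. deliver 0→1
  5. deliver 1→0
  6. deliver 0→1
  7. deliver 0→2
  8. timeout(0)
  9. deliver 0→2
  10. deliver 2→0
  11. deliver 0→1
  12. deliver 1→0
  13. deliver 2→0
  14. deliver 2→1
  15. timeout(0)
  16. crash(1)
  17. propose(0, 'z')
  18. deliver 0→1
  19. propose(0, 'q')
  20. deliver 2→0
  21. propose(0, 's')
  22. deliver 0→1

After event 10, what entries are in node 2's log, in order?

y

after 1 — propose(0,'y'): n0:coor/t1/[-]
after 2 — deliver 0→2: n2:part/t1/[-]
after 3 — deliver 2→0: ·
after 4 — deliver 0→1: n1:part/t1/[-]
after 5 — deliver 1→0: n0:coor/t1/[y]
after 6 — deliver 0→1: n1:part/t1/[y]
after 7 — deliver 0→2: n2:part/t1/[y]
after 8 — timeout(0): n0:coor/t2/[y]
after 9 — deliver 0→2: n2:part/t2/[y]
after 10 — deliver 2→0: ·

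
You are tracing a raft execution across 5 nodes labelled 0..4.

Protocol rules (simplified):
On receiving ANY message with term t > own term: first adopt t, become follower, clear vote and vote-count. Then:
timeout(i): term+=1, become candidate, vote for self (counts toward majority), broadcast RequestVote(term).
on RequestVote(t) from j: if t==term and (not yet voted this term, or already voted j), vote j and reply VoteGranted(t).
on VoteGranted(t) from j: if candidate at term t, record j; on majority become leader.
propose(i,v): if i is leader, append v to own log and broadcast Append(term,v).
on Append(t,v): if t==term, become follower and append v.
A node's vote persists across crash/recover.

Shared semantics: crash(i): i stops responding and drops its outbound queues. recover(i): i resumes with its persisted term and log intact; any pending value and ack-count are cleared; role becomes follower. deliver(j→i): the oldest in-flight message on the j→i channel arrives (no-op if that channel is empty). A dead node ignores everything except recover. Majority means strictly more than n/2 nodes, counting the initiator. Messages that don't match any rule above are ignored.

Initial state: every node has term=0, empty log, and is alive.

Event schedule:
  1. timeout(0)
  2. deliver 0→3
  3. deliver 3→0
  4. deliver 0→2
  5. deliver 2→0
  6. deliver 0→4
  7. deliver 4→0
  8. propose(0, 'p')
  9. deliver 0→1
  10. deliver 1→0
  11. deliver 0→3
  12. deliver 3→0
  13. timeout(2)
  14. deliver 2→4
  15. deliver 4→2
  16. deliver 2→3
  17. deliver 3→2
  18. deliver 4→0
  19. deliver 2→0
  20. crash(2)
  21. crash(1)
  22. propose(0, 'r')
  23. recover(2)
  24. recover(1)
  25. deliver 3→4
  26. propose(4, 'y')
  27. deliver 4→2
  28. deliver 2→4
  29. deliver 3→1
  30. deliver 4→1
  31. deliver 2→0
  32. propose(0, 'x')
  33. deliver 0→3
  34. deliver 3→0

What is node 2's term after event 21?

step 1 timeout(0): 0={cand,t=1,log=-}
step 2 deliver 0→3: 3={foll,t=1,log=-}
step 3 deliver 3→0: —
step 4 deliver 0→2: 2={foll,t=1,log=-}
step 5 deliver 2→0: 0={lead,t=1,log=-}
step 6 deliver 0→4: 4={foll,t=1,log=-}
step 7 deliver 4→0: —
step 8 propose(0,'p'): 0={lead,t=1,log=p}
step 9 deliver 0→1: 1={foll,t=1,log=-}
step 10 deliver 1→0: —
step 11 deliver 0→3: 3={foll,t=1,log=p}
step 12 deliver 3→0: —
step 13 timeout(2): 2={cand,t=2,log=-}
step 14 deliver 2→4: 4={foll,t=2,log=-}
step 15 deliver 4→2: —
step 16 deliver 2→3: 3={foll,t=2,log=p}
step 17 deliver 3→2: 2={lead,t=2,log=-}
step 18 deliver 4→0: —
step 19 deliver 2→0: 0={foll,t=2,log=p}
step 20 crash(2): 2={✗lead,t=2,log=-}
step 21 crash(1): 1={✗foll,t=1,log=-}

2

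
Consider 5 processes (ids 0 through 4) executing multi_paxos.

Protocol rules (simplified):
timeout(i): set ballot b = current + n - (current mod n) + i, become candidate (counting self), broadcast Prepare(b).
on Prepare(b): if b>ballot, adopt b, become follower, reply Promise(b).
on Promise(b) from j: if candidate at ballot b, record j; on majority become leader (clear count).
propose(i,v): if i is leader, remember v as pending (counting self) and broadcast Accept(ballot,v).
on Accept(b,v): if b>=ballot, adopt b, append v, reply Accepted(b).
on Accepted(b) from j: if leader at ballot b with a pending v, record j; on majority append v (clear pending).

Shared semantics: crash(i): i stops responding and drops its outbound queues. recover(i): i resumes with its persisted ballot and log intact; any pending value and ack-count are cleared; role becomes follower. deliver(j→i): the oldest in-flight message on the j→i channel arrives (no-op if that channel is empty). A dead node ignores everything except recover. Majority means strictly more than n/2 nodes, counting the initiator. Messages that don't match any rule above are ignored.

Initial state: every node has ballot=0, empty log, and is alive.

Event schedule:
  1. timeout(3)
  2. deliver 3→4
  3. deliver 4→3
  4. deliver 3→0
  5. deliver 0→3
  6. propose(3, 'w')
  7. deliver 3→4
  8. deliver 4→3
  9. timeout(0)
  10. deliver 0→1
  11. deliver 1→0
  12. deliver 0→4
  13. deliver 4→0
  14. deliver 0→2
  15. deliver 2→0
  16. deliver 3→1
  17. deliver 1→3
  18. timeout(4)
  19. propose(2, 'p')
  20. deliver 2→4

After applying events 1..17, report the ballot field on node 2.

after 1 — timeout(3): n3:cand/b8/[-]
after 2 — deliver 3→4: n4:foll/b8/[-]
after 3 — deliver 4→3: ·
after 4 — deliver 3→0: n0:foll/b8/[-]
after 5 — deliver 0→3: n3:lead/b8/[-]
after 6 — propose(3,'w'): ·
after 7 — deliver 3→4: n4:foll/b8/[w]
after 8 — deliver 4→3: ·
after 9 — timeout(0): n0:cand/b10/[-]
after 10 — deliver 0→1: n1:foll/b10/[-]
after 11 — deliver 1→0: ·
after 12 — deliver 0→4: n4:foll/b10/[w]
after 13 — deliver 4→0: n0:lead/b10/[-]
after 14 — deliver 0→2: n2:foll/b10/[-]
after 15 — deliver 2→0: ·
after 16 — deliver 3→1: ·
after 17 — deliver 1→3: ·

10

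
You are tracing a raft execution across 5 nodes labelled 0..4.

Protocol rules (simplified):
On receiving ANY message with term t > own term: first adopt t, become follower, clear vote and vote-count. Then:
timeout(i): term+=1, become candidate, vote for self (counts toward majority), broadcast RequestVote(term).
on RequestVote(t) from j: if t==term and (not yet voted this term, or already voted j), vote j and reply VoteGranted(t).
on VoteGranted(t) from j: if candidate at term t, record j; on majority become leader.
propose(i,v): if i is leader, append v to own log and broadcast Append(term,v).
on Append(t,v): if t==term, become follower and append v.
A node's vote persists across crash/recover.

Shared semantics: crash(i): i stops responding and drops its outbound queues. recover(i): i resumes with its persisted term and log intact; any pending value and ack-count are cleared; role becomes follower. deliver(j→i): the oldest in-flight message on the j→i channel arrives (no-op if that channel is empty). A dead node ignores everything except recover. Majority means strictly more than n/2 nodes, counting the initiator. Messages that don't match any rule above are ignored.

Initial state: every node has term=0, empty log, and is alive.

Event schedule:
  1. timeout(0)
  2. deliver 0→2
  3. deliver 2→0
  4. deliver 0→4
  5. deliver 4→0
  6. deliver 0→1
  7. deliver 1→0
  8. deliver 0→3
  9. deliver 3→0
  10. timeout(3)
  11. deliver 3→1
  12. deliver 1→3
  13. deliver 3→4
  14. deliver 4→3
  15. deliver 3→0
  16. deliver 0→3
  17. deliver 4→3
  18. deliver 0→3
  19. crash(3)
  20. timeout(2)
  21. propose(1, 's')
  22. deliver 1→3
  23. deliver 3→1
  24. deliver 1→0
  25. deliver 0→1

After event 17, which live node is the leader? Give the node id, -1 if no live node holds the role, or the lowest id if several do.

after 1 — timeout(0): n0:cand/t1/[-]
after 2 — deliver 0→2: n2:foll/t1/[-]
after 3 — deliver 2→0: ·
after 4 — deliver 0→4: n4:foll/t1/[-]
after 5 — deliver 4→0: n0:lead/t1/[-]
after 6 — deliver 0→1: n1:foll/t1/[-]
after 7 — deliver 1→0: ·
after 8 — deliver 0→3: n3:foll/t1/[-]
after 9 — deliver 3→0: ·
after 10 — timeout(3): n3:cand/t2/[-]
after 11 — deliver 3→1: n1:foll/t2/[-]
after 12 — deliver 1→3: ·
after 13 — deliver 3→4: n4:foll/t2/[-]
after 14 — deliver 4→3: n3:lead/t2/[-]
after 15 — deliver 3→0: n0:foll/t2/[-]
after 16 — deliver 0→3: ·
after 17 — deliver 4→3: ·

3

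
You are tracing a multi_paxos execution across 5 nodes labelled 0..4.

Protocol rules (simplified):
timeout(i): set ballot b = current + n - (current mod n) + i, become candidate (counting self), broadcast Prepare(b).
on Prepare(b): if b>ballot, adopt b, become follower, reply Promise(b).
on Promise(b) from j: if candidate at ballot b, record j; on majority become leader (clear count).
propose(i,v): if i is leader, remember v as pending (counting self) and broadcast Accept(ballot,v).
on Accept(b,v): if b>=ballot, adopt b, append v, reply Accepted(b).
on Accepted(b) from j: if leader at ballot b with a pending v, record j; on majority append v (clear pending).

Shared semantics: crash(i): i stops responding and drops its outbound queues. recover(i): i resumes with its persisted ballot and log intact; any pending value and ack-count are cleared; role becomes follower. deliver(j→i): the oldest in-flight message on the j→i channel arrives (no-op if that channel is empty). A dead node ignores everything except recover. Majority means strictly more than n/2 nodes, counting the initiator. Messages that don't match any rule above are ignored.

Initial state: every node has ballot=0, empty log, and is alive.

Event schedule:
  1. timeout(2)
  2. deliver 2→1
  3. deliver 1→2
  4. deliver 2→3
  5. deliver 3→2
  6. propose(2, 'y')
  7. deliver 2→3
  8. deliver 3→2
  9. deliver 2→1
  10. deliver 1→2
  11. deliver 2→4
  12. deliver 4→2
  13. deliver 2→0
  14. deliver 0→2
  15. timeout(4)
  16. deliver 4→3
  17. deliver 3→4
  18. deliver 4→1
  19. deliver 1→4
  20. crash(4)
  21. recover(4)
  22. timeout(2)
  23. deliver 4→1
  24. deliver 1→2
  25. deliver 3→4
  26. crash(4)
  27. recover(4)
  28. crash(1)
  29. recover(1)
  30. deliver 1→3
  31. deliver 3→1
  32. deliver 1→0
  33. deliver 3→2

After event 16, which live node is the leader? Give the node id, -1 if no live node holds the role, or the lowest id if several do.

2

e1 timeout(2): 2[cand,b=7,-]
e2 deliver 2→1: 1[foll,b=7,-]
e3 deliver 1→2: ·
e4 deliver 2→3: 3[foll,b=7,-]
e5 deliver 3→2: 2[lead,b=7,-]
e6 propose(2,'y'): ·
e7 deliver 2→3: 3[foll,b=7,y]
e8 deliver 3→2: ·
e9 deliver 2→1: 1[foll,b=7,y]
e10 deliver 1→2: 2[lead,b=7,y]
e11 deliver 2→4: 4[foll,b=7,-]
e12 deliver 4→2: ·
e13 deliver 2→0: 0[foll,b=7,-]
e14 deliver 0→2: ·
e15 timeout(4): 4[cand,b=14,-]
e16 deliver 4→3: 3[foll,b=14,y]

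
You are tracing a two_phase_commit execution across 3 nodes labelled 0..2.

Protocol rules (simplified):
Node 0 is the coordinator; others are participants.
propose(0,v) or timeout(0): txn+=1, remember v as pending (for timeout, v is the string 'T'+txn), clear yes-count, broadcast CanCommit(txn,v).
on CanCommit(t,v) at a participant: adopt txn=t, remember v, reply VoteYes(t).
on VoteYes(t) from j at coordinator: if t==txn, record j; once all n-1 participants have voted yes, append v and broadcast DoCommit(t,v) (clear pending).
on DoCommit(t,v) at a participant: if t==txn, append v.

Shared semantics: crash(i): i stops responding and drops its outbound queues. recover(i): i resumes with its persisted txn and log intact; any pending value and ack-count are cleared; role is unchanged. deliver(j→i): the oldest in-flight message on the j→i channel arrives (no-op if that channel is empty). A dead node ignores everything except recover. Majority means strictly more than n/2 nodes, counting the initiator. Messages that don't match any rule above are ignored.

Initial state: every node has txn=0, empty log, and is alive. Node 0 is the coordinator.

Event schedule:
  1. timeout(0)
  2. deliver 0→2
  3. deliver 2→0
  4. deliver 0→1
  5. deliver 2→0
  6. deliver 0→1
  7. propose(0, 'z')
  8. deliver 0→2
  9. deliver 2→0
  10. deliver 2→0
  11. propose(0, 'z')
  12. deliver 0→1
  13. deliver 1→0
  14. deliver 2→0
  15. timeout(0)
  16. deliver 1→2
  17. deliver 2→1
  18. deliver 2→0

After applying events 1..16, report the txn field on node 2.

e1 timeout(0): 0[coor,t=1,-]
e2 deliver 0→2: 2[part,t=1,-]
e3 deliver 2→0: ·
e4 deliver 0→1: 1[part,t=1,-]
e5 deliver 2→0: ·
e6 deliver 0→1: ·
e7 propose(0,'z'): 0[coor,t=2,-]
e8 deliver 0→2: 2[part,t=2,-]
e9 deliver 2→0: ·
e10 deliver 2→0: ·
e11 propose(0,'z'): 0[coor,t=3,-]
e12 deliver 0→1: 1[part,t=2,-]
e13 deliver 1→0: ·
e14 deliver 2→0: ·
e15 timeout(0): 0[coor,t=4,-]
e16 deliver 1→2: ·

2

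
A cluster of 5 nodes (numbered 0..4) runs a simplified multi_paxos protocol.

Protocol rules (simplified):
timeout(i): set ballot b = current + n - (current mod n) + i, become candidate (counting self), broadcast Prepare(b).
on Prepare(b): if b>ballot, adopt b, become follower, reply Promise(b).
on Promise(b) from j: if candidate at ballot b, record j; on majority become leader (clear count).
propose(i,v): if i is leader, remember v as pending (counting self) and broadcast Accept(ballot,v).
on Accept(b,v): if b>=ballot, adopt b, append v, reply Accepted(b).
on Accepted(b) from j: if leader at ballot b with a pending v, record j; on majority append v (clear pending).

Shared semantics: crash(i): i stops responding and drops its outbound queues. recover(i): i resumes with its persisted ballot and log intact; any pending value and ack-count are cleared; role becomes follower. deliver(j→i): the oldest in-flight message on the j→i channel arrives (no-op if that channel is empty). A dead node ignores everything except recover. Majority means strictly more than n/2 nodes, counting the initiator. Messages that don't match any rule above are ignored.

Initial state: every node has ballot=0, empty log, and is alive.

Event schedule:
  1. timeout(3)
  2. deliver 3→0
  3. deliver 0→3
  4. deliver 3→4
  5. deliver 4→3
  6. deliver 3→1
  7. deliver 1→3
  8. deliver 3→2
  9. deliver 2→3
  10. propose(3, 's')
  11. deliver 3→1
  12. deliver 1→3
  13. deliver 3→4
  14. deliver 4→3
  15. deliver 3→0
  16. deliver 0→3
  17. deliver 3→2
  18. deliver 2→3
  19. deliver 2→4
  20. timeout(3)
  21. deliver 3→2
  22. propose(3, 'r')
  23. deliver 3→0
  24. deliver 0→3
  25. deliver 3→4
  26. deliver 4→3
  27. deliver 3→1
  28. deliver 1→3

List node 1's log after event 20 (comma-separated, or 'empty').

s

after 1 — timeout(3): n3:cand/b8/[-]
after 2 — deliver 3→0: n0:foll/b8/[-]
after 3 — deliver 0→3: ·
after 4 — deliver 3→4: n4:foll/b8/[-]
after 5 — deliver 4→3: n3:lead/b8/[-]
after 6 — deliver 3→1: n1:foll/b8/[-]
after 7 — deliver 1→3: ·
after 8 — deliver 3→2: n2:foll/b8/[-]
after 9 — deliver 2→3: ·
after 10 — propose(3,'s'): ·
after 11 — deliver 3→1: n1:foll/b8/[s]
after 12 — deliver 1→3: ·
after 13 — deliver 3→4: n4:foll/b8/[s]
after 14 — deliver 4→3: n3:lead/b8/[s]
after 15 — deliver 3→0: n0:foll/b8/[s]
after 16 — deliver 0→3: ·
after 17 — deliver 3→2: n2:foll/b8/[s]
after 18 — deliver 2→3: ·
after 19 — deliver 2→4: ·
after 20 — timeout(3): n3:cand/b13/[s]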